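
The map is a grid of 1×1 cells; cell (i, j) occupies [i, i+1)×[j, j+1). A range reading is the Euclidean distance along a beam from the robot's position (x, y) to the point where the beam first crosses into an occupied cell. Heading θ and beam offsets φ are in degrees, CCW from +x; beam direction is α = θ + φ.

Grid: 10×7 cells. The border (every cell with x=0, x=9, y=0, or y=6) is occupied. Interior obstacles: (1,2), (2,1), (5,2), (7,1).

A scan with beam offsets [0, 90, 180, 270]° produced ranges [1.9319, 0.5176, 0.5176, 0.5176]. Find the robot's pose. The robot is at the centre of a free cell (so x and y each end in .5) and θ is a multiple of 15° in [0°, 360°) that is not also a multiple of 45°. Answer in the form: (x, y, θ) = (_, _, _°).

The pose lattice has 36·16 = 576 candidates. Test each by forward raycasting.
  (3.5, 3.5, 30°): beam 1 = 5.0000 ≠ 1.9319 ✗
  (4.5, 4.5, 150°): beam 1 = 3.0000 ≠ 1.9319 ✗
  (4.5, 4.5, 345°): beam 1 = 4.6587 ≠ 1.9319 ✗
  (6.5, 3.5, 330°): beam 1 = 2.8868 ≠ 1.9319 ✗
  (4.5, 3.5, 105°): beam 1 = 2.5882 ≠ 1.9319 ✗
  …
  (8.5, 1.5, 75°): r_1=1.9319, r_2=0.5176, r_3=0.5176, r_4=0.5176 — all match ✓
Unique over the lattice → pose = (8.5, 1.5, 75°).

(x, y, θ) = (8.5, 1.5, 75°)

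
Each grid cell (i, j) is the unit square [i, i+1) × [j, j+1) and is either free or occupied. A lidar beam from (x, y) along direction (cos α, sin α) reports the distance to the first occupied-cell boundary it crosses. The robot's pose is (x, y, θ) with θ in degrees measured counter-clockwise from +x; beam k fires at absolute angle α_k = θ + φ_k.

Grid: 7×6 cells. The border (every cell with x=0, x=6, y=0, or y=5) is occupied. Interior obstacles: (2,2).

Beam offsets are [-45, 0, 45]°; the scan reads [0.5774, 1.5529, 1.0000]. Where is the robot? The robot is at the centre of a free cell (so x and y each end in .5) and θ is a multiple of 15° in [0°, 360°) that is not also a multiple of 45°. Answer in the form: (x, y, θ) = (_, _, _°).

The pose lattice has 19·16 = 304 candidates. Test each by forward raycasting.
  (1.5, 3.5, 105°): beam 1 = 1.7321 ≠ 0.5774 ✗
  (1.5, 2.5, 210°): beam 1 = 0.5176 ≠ 0.5774 ✗
  (1.5, 1.5, 165°): beam 1 = 1.0000 ≠ 0.5774 ✗
  (4.5, 3.5, 210°): beam 1 = 3.6235 ≠ 0.5774 ✗
  …
  (2.5, 1.5, 165°): r_1=0.5774, r_2=1.5529, r_3=1.0000 — all match ✓
No second candidate reproduces the full scan.

(x, y, θ) = (2.5, 1.5, 165°)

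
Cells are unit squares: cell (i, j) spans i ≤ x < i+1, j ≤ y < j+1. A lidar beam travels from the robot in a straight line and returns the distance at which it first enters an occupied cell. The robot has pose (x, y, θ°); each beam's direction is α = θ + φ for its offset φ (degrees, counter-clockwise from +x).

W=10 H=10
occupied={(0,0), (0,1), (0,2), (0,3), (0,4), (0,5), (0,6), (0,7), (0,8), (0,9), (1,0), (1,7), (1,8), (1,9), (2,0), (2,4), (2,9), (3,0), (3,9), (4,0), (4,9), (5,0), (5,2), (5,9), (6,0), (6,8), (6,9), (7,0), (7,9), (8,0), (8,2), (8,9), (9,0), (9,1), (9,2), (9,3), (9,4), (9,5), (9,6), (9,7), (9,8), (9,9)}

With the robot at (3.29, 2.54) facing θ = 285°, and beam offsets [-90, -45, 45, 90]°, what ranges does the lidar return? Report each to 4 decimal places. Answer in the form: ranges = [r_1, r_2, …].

beam 1: φ=-90°, α=195°
  dir = (cos 195°, sin 195°) = (-0.9659, -0.2588); from cell (3,2)
  next x-line at t=0.3002, next y-line at t=2.0864; Δt_x=1.0353, Δt_y=3.8637
    x: enter (2,2) at t=0.3002
    x: enter (1,2) at t=1.3355
    y: enter (1,1) at t=2.0864
    x: enter (0,1) at t=2.3708 ← occupied
  → r_1 = 2.3708
beam 2: φ=-45°, α=240°
  dir = (cos 240°, sin 240°) = (-0.5000, -0.8660); from cell (3,2)
  next x-line at t=0.5800, next y-line at t=0.6235; Δt_x=2.0000, Δt_y=1.1547
    x: enter (2,2) at t=0.5800
    y: enter (2,1) at t=0.6235
    y: enter (2,0) at t=1.7782 ← occupied
  → r_2 = 1.7782
beam 3: φ=45°, α=330°
  dir = (cos 330°, sin 330°) = (0.8660, -0.5000); from cell (3,2)
  next x-line at t=0.8198, next y-line at t=1.0800; Δt_x=1.1547, Δt_y=2.0000
    x: enter (4,2) at t=0.8198
    y: enter (4,1) at t=1.0800
    x: enter (5,1) at t=1.9745
    y: enter (5,0) at t=3.0800 ← occupied
  → r_3 = 3.0800
beam 4: φ=90°, α=15°
  dir = (cos 15°, sin 15°) = (0.9659, 0.2588); from cell (3,2)
  next x-line at t=0.7350, next y-line at t=1.7773; Δt_x=1.0353, Δt_y=3.8637
    x: enter (4,2) at t=0.7350
    x: enter (5,2) at t=1.7703 ← occupied
  → r_4 = 1.7703

ranges = [2.3708, 1.7782, 3.0800, 1.7703]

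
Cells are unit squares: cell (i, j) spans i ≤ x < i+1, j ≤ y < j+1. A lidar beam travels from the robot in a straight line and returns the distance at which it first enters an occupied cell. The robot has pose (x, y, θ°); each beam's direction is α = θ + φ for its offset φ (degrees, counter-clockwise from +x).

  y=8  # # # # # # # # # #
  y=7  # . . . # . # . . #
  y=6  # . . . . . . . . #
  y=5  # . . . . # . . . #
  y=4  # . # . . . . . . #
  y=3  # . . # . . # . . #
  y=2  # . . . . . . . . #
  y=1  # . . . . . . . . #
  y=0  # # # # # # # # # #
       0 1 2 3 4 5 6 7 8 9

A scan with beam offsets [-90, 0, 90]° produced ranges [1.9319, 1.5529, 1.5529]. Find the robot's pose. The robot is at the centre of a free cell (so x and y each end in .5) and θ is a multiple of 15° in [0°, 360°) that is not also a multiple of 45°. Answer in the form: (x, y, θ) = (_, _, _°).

(x, y, θ) = (2.5, 6.5, 105°)

Candidates: 50 free-cell centres × 16 headings = 800 poses. Raycast each; keep the one whose scan matches to 4 dp.
  (3.5, 5.5, 330°): beam 1 = 1.0000 ≠ 1.9319 ✗
  (8.5, 7.5, 15°): beam 2 = 0.5176 ≠ 1.5529 ✗
  (2.5, 7.5, 105°): beam 1 = 1.5529 ≠ 1.9319 ✗
  (2.5, 5.5, 105°): beam 1 = 6.7293 ≠ 1.9319 ✗
  (7.5, 4.5, 330°): beam 1 = 1.0000 ≠ 1.9319 ✗
  …
  (2.5, 6.5, 105°): r_1=1.9319, r_2=1.5529, r_3=1.5529 — all match ✓
No second candidate reproduces the full scan.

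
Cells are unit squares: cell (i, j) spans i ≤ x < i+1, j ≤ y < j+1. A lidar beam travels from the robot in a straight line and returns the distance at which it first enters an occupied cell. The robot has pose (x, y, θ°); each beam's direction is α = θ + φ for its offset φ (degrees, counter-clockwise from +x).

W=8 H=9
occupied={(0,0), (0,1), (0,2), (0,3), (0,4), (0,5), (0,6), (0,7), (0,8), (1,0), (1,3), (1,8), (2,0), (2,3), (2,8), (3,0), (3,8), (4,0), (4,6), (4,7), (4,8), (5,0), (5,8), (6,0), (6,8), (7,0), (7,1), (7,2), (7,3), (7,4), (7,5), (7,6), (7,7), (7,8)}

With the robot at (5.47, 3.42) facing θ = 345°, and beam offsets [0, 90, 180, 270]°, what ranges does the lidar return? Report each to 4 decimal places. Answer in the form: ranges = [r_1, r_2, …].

ranges = [1.5840, 4.7416, 4.6277, 2.5054]

beam 1: φ=0°, α=345°
  cosα=0.9659 sinα=-0.2588 | (5,3) | tMaxX 0.5487 tMaxY 1.6228 | tΔX 1.0353 tΔY 3.8637
    t=0.5487 [x] (6,3)
    t=1.5840 [x] (7,3) — stop
  → r_1 = 1.5840
beam 2: φ=90°, α=75°
  cosα=0.2588 sinα=0.9659 | (5,3) | tMaxX 2.0478 tMaxY 0.6005 | tΔX 3.8637 tΔY 1.0353
    t=0.6005 [y] (5,4)
    t=1.6357 [y] (5,5)
    t=2.0478 [x] (6,5)
    t=2.6710 [y] (6,6)
    t=3.7063 [y] (6,7)
    t=4.7416 [y] (6,8) — stop
  → r_2 = 4.7416
beam 3: φ=180°, α=165°
  cosα=-0.9659 sinα=0.2588 | (5,3) | tMaxX 0.4866 tMaxY 2.2409 | tΔX 1.0353 tΔY 3.8637
    t=0.4866 [x] (4,3)
    t=1.5219 [x] (3,3)
    t=2.2409 [y] (3,4)
    t=2.5571 [x] (2,4)
    t=3.5924 [x] (1,4)
    t=4.6277 [x] (0,4) — stop
  → r_3 = 4.6277
beam 4: φ=270°, α=255°
  cosα=-0.2588 sinα=-0.9659 | (5,3) | tMaxX 1.8159 tMaxY 0.4348 | tΔX 3.8637 tΔY 1.0353
    t=0.4348 [y] (5,2)
    t=1.4701 [y] (5,1)
    t=1.8159 [x] (4,1)
    t=2.5054 [y] (4,0) — stop
  → r_4 = 2.5054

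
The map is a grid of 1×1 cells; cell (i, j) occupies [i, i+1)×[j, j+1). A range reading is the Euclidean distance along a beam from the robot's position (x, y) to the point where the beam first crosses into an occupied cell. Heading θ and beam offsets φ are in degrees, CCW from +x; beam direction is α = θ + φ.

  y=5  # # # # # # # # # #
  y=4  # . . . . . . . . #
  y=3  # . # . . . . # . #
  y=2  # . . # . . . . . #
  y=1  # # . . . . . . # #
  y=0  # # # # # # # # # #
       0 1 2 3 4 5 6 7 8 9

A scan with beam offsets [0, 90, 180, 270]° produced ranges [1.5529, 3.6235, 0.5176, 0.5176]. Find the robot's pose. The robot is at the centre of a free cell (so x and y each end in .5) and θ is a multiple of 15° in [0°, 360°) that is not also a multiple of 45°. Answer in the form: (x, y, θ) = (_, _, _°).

(x, y, θ) = (7.5, 1.5, 75°)

Candidates: 27 free-cell centres × 16 headings = 432 poses. Raycast each; keep the one whose scan matches to 4 dp.
  (5.5, 3.5, 285°): beam 1 = 2.5882 ≠ 1.5529 ✗
  (3.5, 4.5, 75°): beam 1 = 0.5176 ≠ 1.5529 ✗
  (8.5, 3.5, 165°): beam 1 = 0.5176 ≠ 1.5529 ✗
  …
  (7.5, 1.5, 75°): r_1=1.5529, r_2=3.6235, r_3=0.5176, r_4=0.5176 — all match ✓
No second candidate reproduces the full scan.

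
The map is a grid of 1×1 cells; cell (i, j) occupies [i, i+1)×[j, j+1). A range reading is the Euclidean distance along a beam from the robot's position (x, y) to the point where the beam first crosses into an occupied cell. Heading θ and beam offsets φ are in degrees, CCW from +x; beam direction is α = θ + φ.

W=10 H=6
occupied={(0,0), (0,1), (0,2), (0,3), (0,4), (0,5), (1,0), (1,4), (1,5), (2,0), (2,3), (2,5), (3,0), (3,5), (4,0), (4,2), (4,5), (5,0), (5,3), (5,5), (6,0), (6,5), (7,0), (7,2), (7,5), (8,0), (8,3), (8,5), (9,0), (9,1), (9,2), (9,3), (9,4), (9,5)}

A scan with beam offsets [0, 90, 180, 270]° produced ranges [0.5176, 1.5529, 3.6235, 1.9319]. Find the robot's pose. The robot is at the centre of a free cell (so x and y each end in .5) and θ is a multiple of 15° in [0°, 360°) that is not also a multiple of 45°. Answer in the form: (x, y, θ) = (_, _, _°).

Candidates: 26 free-cell centres × 16 headings = 416 poses. Raycast each; keep the one whose scan matches to 4 dp.
  (7.5, 4.5, 345°): beam 1 = 1.5529 ≠ 0.5176 ✗
  (6.5, 4.5, 75°): beam 2 = 1.9319 ≠ 1.5529 ✗
  (3.5, 4.5, 300°): beam 1 = 1.7321 ≠ 0.5176 ✗
  …
  (3.5, 4.5, 75°): r_1=0.5176, r_2=1.5529, r_3=3.6235, r_4=1.9319 — all match ✓
No second candidate reproduces the full scan.

(x, y, θ) = (3.5, 4.5, 75°)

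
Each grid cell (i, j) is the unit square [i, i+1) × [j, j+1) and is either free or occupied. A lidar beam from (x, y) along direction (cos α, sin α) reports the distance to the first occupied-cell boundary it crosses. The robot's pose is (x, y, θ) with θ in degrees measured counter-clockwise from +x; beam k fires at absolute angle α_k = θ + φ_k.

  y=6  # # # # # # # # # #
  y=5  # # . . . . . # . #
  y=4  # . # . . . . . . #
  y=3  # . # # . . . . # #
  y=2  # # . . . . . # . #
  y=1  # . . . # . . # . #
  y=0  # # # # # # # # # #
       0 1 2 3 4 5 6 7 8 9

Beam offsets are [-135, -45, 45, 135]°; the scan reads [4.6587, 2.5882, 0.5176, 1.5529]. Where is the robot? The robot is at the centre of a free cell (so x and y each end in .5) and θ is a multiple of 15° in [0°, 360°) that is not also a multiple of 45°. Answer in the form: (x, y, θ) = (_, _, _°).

The pose lattice has 30·16 = 480 candidates. Test each by forward raycasting.
  (4.5, 4.5, 195°): beam 1 = 1.7321 ≠ 4.6587 ✗
  (8.5, 5.5, 285°): beam 1 = 0.5774 ≠ 4.6587 ✗
  (3.5, 4.5, 300°): beam 1 = 0.5176 ≠ 4.6587 ✗
  (1.5, 3.5, 120°): beam 1 = 0.5176 ≠ 4.6587 ✗
  …
  (4.5, 3.5, 150°): r_1=4.6587, r_2=2.5882, r_3=0.5176, r_4=1.5529 — all match ✓
Only this pose fits every beam.

(x, y, θ) = (4.5, 3.5, 150°)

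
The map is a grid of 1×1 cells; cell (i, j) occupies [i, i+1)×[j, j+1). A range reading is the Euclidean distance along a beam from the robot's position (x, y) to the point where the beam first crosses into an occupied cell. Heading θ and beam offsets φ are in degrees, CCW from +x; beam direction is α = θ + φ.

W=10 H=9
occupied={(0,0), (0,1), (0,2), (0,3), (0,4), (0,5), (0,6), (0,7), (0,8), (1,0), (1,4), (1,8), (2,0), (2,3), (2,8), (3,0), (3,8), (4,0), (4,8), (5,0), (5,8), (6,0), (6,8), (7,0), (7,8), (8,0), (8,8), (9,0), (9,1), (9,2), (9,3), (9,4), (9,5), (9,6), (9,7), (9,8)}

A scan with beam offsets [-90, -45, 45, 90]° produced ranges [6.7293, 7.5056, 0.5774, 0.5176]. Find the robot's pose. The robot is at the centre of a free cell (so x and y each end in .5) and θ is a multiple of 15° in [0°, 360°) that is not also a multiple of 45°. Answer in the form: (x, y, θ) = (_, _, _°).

(x, y, θ) = (2.5, 7.5, 15°)

The pose lattice has 54·16 = 864 candidates. Test each by forward raycasting.
  (8.5, 4.5, 210°): beam 1 = 4.0415 ≠ 6.7293 ✗
  (2.5, 6.5, 345°): beam 1 = 1.9319 ≠ 6.7293 ✗
  (4.5, 6.5, 120°): beam 1 = 3.0000 ≠ 6.7293 ✗
  …
  (2.5, 7.5, 15°): r_1=6.7293, r_2=7.5056, r_3=0.5774, r_4=0.5176 — all match ✓
Unique over the lattice → pose = (2.5, 7.5, 15°).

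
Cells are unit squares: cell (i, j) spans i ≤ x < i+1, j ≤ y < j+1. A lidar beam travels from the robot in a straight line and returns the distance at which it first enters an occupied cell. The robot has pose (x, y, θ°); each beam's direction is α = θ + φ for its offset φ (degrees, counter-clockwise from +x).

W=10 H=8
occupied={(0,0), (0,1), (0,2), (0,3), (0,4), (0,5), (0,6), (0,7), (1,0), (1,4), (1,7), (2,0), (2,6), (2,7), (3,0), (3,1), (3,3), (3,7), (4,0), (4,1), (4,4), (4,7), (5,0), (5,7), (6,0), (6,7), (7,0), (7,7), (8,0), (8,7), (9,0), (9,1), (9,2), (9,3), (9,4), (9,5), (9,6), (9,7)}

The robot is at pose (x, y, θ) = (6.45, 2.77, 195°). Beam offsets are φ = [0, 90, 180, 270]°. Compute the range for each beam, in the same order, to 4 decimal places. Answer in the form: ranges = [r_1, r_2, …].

beam 1: φ=0°, α=195°
  d=(-0.9659,-0.2588)  start (6,2)  tX=0.4659 tY=2.9751  stride 1/|dx|=1.0353 1/|dy|=3.8637
    cross x-line → (5,2), t=0.4659
    cross x-line → (4,2), t=1.5012
    cross x-line → (3,2), t=2.5364
    cross y-line → (3,1), t=2.9751 (wall)
  → r_1 = 2.9751
beam 2: φ=90°, α=285°
  d=(0.2588,-0.9659)  start (6,2)  tX=2.1250 tY=0.7972  stride 1/|dx|=3.8637 1/|dy|=1.0353
    cross y-line → (6,1), t=0.7972
    cross y-line → (6,0), t=1.8324 (wall)
  → r_2 = 1.8324
beam 3: φ=180°, α=15°
  d=(0.9659,0.2588)  start (6,2)  tX=0.5694 tY=0.8887  stride 1/|dx|=1.0353 1/|dy|=3.8637
    cross x-line → (7,2), t=0.5694
    cross y-line → (7,3), t=0.8887
    cross x-line → (8,3), t=1.6047
    cross x-line → (9,3), t=2.6400 (wall)
  → r_3 = 2.6400
beam 4: φ=270°, α=105°
  d=(-0.2588,0.9659)  start (6,2)  tX=1.7387 tY=0.2381  stride 1/|dx|=3.8637 1/|dy|=1.0353
    cross y-line → (6,3), t=0.2381
    cross y-line → (6,4), t=1.2734
    cross x-line → (5,4), t=1.7387
    cross y-line → (5,5), t=2.3087
    cross y-line → (5,6), t=3.3439
    cross y-line → (5,7), t=4.3792 (wall)
  → r_4 = 4.3792

ranges = [2.9751, 1.8324, 2.6400, 4.3792]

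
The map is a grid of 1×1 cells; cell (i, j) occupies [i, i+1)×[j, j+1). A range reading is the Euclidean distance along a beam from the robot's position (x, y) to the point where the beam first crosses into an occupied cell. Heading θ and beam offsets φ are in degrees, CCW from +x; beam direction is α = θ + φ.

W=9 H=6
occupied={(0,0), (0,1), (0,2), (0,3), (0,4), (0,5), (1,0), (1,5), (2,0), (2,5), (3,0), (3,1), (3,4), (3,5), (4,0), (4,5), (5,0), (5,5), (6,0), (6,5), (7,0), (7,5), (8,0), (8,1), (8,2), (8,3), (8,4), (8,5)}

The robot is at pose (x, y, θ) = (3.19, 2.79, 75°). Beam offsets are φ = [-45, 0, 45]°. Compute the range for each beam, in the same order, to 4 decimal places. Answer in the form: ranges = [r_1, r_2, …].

beam 1: φ=-45°, α=30°
  dir = (cos 30°, sin 30°) = (0.8660, 0.5000); from cell (3,2)
  next x-line at t=0.9353, next y-line at t=0.4200; Δt_x=1.1547, Δt_y=2.0000
    y: enter (3,3) at t=0.4200
    x: enter (4,3) at t=0.9353
    x: enter (5,3) at t=2.0900
    y: enter (5,4) at t=2.4200
    x: enter (6,4) at t=3.2447
    x: enter (7,4) at t=4.3994
    y: enter (7,5) at t=4.4200 ← occupied
  → r_1 = 4.4200
beam 2: φ=0°, α=75°
  dir = (cos 75°, sin 75°) = (0.2588, 0.9659); from cell (3,2)
  next x-line at t=3.1296, next y-line at t=0.2174; Δt_x=3.8637, Δt_y=1.0353
    y: enter (3,3) at t=0.2174
    y: enter (3,4) at t=1.2527 ← occupied
  → r_2 = 1.2527
beam 3: φ=45°, α=120°
  dir = (cos 120°, sin 120°) = (-0.5000, 0.8660); from cell (3,2)
  next x-line at t=0.3800, next y-line at t=0.2425; Δt_x=2.0000, Δt_y=1.1547
    y: enter (3,3) at t=0.2425
    x: enter (2,3) at t=0.3800
    y: enter (2,4) at t=1.3972
    x: enter (1,4) at t=2.3800
    y: enter (1,5) at t=2.5519 ← occupied
  → r_3 = 2.5519

ranges = [4.4200, 1.2527, 2.5519]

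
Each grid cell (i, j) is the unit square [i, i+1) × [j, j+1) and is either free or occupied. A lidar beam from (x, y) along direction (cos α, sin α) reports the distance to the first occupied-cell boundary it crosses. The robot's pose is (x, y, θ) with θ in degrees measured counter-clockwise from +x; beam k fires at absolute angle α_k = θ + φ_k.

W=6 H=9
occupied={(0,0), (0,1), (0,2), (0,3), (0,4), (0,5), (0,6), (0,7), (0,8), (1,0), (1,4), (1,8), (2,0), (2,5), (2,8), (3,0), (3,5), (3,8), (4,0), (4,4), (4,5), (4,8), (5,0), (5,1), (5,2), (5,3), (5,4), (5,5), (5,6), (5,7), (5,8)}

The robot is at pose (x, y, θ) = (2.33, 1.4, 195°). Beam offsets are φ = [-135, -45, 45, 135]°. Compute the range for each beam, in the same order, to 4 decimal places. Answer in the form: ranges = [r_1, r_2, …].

ranges = [3.3400, 1.5358, 0.4619, 0.8000]

beam 1: φ=-135°, α=60°
  dir = (cos 60°, sin 60°) = (0.5000, 0.8660); from cell (2,1)
  next x-line at t=1.3400, next y-line at t=0.6928; Δt_x=2.0000, Δt_y=1.1547
    y: enter (2,2) at t=0.6928
    x: enter (3,2) at t=1.3400
    y: enter (3,3) at t=1.8475
    y: enter (3,4) at t=3.0022
    x: enter (4,4) at t=3.3400 ← occupied
  → r_1 = 3.3400
beam 2: φ=-45°, α=150°
  dir = (cos 150°, sin 150°) = (-0.8660, 0.5000); from cell (2,1)
  next x-line at t=0.3811, next y-line at t=1.2000; Δt_x=1.1547, Δt_y=2.0000
    x: enter (1,1) at t=0.3811
    y: enter (1,2) at t=1.2000
    x: enter (0,2) at t=1.5358 ← occupied
  → r_2 = 1.5358
beam 3: φ=45°, α=240°
  dir = (cos 240°, sin 240°) = (-0.5000, -0.8660); from cell (2,1)
  next x-line at t=0.6600, next y-line at t=0.4619; Δt_x=2.0000, Δt_y=1.1547
    y: enter (2,0) at t=0.4619 ← occupied
  → r_3 = 0.4619
beam 4: φ=135°, α=330°
  dir = (cos 330°, sin 330°) = (0.8660, -0.5000); from cell (2,1)
  next x-line at t=0.7736, next y-line at t=0.8000; Δt_x=1.1547, Δt_y=2.0000
    x: enter (3,1) at t=0.7736
    y: enter (3,0) at t=0.8000 ← occupied
  → r_4 = 0.8000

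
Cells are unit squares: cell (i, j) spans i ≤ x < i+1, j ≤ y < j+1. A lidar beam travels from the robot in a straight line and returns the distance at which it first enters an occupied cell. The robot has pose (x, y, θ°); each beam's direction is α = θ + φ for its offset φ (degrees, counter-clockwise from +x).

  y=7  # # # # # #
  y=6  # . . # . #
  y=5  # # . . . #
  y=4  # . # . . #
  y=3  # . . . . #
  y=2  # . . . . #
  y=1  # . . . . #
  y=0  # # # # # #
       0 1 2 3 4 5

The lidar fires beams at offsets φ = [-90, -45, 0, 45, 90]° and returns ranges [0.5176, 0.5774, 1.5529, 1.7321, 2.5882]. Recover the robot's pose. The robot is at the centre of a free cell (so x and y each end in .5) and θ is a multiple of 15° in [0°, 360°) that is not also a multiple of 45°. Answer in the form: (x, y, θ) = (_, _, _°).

(x, y, θ) = (2.5, 3.5, 165°)

Candidates: 21 free-cell centres × 16 headings = 336 poses. Raycast each; keep the one whose scan matches to 4 dp.
  (2.5, 2.5, 330°): beam 1 = 1.7321 ≠ 0.5176 ✗
  (1.5, 1.5, 300°): beam 1 = 0.5774 ≠ 0.5176 ✗
  (1.5, 6.5, 30°): beam 1 = 0.5774 ≠ 0.5176 ✗
  (1.5, 4.5, 30°): beam 1 = 4.0415 ≠ 0.5176 ✗
  (4.5, 2.5, 30°): beam 1 = 1.0000 ≠ 0.5176 ✗
  …
  (2.5, 3.5, 165°): r_1=0.5176, r_2=0.5774, r_3=1.5529, r_4=1.7321, r_5=2.5882 — all match ✓
No second candidate reproduces the full scan.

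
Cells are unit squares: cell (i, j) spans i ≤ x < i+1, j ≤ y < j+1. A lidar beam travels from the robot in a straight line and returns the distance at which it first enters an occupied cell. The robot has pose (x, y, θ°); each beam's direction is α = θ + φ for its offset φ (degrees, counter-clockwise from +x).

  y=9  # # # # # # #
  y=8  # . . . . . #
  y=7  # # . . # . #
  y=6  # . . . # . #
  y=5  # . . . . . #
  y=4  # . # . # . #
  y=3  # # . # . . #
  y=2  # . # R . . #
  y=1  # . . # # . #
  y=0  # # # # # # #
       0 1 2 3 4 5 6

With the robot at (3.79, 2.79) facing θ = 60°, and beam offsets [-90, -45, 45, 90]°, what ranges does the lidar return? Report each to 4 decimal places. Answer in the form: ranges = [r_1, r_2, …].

ranges = [2.5519, 2.2880, 0.2174, 0.4200]

beam 1: φ=-90°, α=330°
  direction (0.8660, -0.5000); cell (3,2); t to first gridline: x 0.2425, y 1.5800 (then +1.1547 / +2.0000)
    (4,2) via x @ 0.2425
    (5,2) via x @ 1.3972
    (5,1) via y @ 1.5800
    (6,1) via x @ 2.5519  # hit
  → r_1 = 2.5519
beam 2: φ=-45°, α=15°
  direction (0.9659, 0.2588); cell (3,2); t to first gridline: x 0.2174, y 0.8114 (then +1.0353 / +3.8637)
    (4,2) via x @ 0.2174
    (4,3) via y @ 0.8114
    (5,3) via x @ 1.2527
    (6,3) via x @ 2.2880  # hit
  → r_2 = 2.2880
beam 3: φ=45°, α=105°
  direction (-0.2588, 0.9659); cell (3,2); t to first gridline: x 3.0523, y 0.2174 (then +3.8637 / +1.0353)
    (3,3) via y @ 0.2174  # hit
  → r_3 = 0.2174
beam 4: φ=90°, α=150°
  direction (-0.8660, 0.5000); cell (3,2); t to first gridline: x 0.9122, y 0.4200 (then +1.1547 / +2.0000)
    (3,3) via y @ 0.4200  # hit
  → r_4 = 0.4200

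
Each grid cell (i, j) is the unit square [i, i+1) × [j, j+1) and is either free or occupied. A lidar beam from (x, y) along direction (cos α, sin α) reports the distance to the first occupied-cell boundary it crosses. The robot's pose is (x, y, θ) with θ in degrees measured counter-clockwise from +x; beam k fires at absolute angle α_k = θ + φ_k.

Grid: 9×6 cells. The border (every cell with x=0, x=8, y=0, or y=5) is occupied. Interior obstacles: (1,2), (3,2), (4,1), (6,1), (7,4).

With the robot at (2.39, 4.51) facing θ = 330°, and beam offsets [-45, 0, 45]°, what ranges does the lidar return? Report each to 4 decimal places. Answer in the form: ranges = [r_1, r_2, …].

beam 1: φ=-45°, α=285°
  direction (0.2588, -0.9659); cell (2,4); t to first gridline: x 2.3569, y 0.5280 (then +3.8637 / +1.0353)
    (2,3) via y @ 0.5280
    (2,2) via y @ 1.5633
    (3,2) via x @ 2.3569  # hit
  → r_1 = 2.3569
beam 2: φ=0°, α=330°
  direction (0.8660, -0.5000); cell (2,4); t to first gridline: x 0.7044, y 1.0200 (then +1.1547 / +2.0000)
    (3,4) via x @ 0.7044
    (3,3) via y @ 1.0200
    (4,3) via x @ 1.8591
    (5,3) via x @ 3.0138
    (5,2) via y @ 3.0200
    (6,2) via x @ 4.1685
    (6,1) via y @ 5.0200  # hit
  → r_2 = 5.0200
beam 3: φ=45°, α=15°
  direction (0.9659, 0.2588); cell (2,4); t to first gridline: x 0.6315, y 1.8932 (then +1.0353 / +3.8637)
    (3,4) via x @ 0.6315
    (4,4) via x @ 1.6668
    (4,5) via y @ 1.8932  # hit
  → r_3 = 1.8932

ranges = [2.3569, 5.0200, 1.8932]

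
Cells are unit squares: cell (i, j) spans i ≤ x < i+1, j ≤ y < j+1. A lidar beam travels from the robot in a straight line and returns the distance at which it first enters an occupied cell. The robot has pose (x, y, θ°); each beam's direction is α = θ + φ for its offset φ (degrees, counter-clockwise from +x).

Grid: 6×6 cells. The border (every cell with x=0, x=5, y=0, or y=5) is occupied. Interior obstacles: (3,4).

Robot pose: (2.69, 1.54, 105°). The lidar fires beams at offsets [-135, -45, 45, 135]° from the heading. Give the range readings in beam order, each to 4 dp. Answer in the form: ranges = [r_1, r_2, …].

beam 1: φ=-135°, α=330°
  dir = (cos 330°, sin 330°) = (0.8660, -0.5000); from cell (2,1)
  next x-line at t=0.3580, next y-line at t=1.0800; Δt_x=1.1547, Δt_y=2.0000
    x: enter (3,1) at t=0.3580
    y: enter (3,0) at t=1.0800 ← occupied
  → r_1 = 1.0800
beam 2: φ=-45°, α=60°
  dir = (cos 60°, sin 60°) = (0.5000, 0.8660); from cell (2,1)
  next x-line at t=0.6200, next y-line at t=0.5312; Δt_x=2.0000, Δt_y=1.1547
    y: enter (2,2) at t=0.5312
    x: enter (3,2) at t=0.6200
    y: enter (3,3) at t=1.6859
    x: enter (4,3) at t=2.6200
    y: enter (4,4) at t=2.8406
    y: enter (4,5) at t=3.9953 ← occupied
  → r_2 = 3.9953
beam 3: φ=45°, α=150°
  dir = (cos 150°, sin 150°) = (-0.8660, 0.5000); from cell (2,1)
  next x-line at t=0.7967, next y-line at t=0.9200; Δt_x=1.1547, Δt_y=2.0000
    x: enter (1,1) at t=0.7967
    y: enter (1,2) at t=0.9200
    x: enter (0,2) at t=1.9514 ← occupied
  → r_3 = 1.9514
beam 4: φ=135°, α=240°
  dir = (cos 240°, sin 240°) = (-0.5000, -0.8660); from cell (2,1)
  next x-line at t=1.3800, next y-line at t=0.6235; Δt_x=2.0000, Δt_y=1.1547
    y: enter (2,0) at t=0.6235 ← occupied
  → r_4 = 0.6235

ranges = [1.0800, 3.9953, 1.9514, 0.6235]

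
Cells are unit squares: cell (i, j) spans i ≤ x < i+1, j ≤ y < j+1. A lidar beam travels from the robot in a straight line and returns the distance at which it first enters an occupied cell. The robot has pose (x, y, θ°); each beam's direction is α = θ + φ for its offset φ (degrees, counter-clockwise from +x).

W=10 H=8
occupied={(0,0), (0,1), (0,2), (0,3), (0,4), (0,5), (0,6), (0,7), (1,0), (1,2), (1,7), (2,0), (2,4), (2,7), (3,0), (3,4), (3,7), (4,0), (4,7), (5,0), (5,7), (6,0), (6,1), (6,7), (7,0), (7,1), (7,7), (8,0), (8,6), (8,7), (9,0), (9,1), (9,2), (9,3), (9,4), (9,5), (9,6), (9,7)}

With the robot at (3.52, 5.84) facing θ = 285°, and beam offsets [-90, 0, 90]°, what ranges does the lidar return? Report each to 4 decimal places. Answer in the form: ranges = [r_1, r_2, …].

ranges = [2.6089, 0.8696, 4.4819]

beam 1: φ=-90°, α=195°
  cosα=-0.9659 sinα=-0.2588 | (3,5) | tMaxX 0.5383 tMaxY 3.2455 | tΔX 1.0353 tΔY 3.8637
    t=0.5383 [x] (2,5)
    t=1.5736 [x] (1,5)
    t=2.6089 [x] (0,5) — stop
  → r_1 = 2.6089
beam 2: φ=0°, α=285°
  cosα=0.2588 sinα=-0.9659 | (3,5) | tMaxX 1.8546 tMaxY 0.8696 | tΔX 3.8637 tΔY 1.0353
    t=0.8696 [y] (3,4) — stop
  → r_2 = 0.8696
beam 3: φ=90°, α=15°
  cosα=0.9659 sinα=0.2588 | (3,5) | tMaxX 0.4969 tMaxY 0.6182 | tΔX 1.0353 tΔY 3.8637
    t=0.4969 [x] (4,5)
    t=0.6182 [y] (4,6)
    t=1.5322 [x] (5,6)
    t=2.5675 [x] (6,6)
    t=3.6028 [x] (7,6)
    t=4.4819 [y] (7,7) — stop
  → r_3 = 4.4819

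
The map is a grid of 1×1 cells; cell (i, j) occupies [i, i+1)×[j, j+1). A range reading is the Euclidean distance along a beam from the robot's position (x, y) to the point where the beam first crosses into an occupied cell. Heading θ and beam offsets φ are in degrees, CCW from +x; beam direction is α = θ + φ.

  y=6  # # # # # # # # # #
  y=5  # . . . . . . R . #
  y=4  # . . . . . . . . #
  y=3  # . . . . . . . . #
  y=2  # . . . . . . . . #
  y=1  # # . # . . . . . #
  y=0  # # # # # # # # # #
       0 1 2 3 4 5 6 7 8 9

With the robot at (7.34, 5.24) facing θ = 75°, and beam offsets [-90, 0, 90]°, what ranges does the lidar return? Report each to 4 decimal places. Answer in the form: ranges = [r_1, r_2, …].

beam 1: φ=-90°, α=345°
  direction (0.9659, -0.2588); cell (7,5); t to first gridline: x 0.6833, y 0.9273 (then +1.0353 / +3.8637)
    (8,5) via x @ 0.6833
    (8,4) via y @ 0.9273
    (9,4) via x @ 1.7186  # hit
  → r_1 = 1.7186
beam 2: φ=0°, α=75°
  direction (0.2588, 0.9659); cell (7,5); t to first gridline: x 2.5500, y 0.7868 (then +3.8637 / +1.0353)
    (7,6) via y @ 0.7868  # hit
  → r_2 = 0.7868
beam 3: φ=90°, α=165°
  direction (-0.9659, 0.2588); cell (7,5); t to first gridline: x 0.3520, y 2.9364 (then +1.0353 / +3.8637)
    (6,5) via x @ 0.3520
    (5,5) via x @ 1.3873
    (4,5) via x @ 2.4225
    (4,6) via y @ 2.9364  # hit
  → r_3 = 2.9364

ranges = [1.7186, 0.7868, 2.9364]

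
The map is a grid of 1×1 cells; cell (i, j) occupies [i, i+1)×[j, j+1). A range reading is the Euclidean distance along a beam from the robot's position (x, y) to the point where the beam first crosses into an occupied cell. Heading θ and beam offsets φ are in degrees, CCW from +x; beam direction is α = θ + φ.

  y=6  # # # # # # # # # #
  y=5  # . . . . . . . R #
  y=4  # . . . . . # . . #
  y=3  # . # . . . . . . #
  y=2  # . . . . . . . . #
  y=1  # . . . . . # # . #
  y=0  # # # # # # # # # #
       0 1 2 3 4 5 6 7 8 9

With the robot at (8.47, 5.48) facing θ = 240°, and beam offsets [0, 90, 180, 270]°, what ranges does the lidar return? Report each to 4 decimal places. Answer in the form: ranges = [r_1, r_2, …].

beam 1: φ=0°, α=240°
  direction (-0.5000, -0.8660); cell (8,5); t to first gridline: x 0.9400, y 0.5543 (then +2.0000 / +1.1547)
    (8,4) via y @ 0.5543
    (7,4) via x @ 0.9400
    (7,3) via y @ 1.7090
    (7,2) via y @ 2.8637
    (6,2) via x @ 2.9400
    (6,1) via y @ 4.0184  # hit
  → r_1 = 4.0184
beam 2: φ=90°, α=330°
  direction (0.8660, -0.5000); cell (8,5); t to first gridline: x 0.6120, y 0.9600 (then +1.1547 / +2.0000)
    (9,5) via x @ 0.6120  # hit
  → r_2 = 0.6120
beam 3: φ=180°, α=60°
  direction (0.5000, 0.8660); cell (8,5); t to first gridline: x 1.0600, y 0.6004 (then +2.0000 / +1.1547)
    (8,6) via y @ 0.6004  # hit
  → r_3 = 0.6004
beam 4: φ=270°, α=150°
  direction (-0.8660, 0.5000); cell (8,5); t to first gridline: x 0.5427, y 1.0400 (then +1.1547 / +2.0000)
    (7,5) via x @ 0.5427
    (7,6) via y @ 1.0400  # hit
  → r_4 = 1.0400

ranges = [4.0184, 0.6120, 0.6004, 1.0400]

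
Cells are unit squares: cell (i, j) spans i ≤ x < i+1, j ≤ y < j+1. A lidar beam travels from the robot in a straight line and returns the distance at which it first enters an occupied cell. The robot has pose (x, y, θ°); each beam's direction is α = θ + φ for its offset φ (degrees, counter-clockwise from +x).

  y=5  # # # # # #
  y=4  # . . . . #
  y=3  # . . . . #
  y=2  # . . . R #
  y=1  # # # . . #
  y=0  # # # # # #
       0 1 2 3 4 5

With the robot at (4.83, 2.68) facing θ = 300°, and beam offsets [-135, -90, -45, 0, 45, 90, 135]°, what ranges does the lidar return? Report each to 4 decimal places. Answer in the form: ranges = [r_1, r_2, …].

ranges = [3.9651, 2.1131, 1.7393, 0.3400, 0.1760, 0.1963, 0.6568]

beam 1: φ=-135°, α=165°
  d=(-0.9659,0.2588)  start (4,2)  tX=0.8593 tY=1.2364  stride 1/|dx|=1.0353 1/|dy|=3.8637
    cross x-line → (3,2), t=0.8593
    cross y-line → (3,3), t=1.2364
    cross x-line → (2,3), t=1.8946
    cross x-line → (1,3), t=2.9298
    cross x-line → (0,3), t=3.9651 (wall)
  → r_1 = 3.9651
beam 2: φ=-90°, α=210°
  d=(-0.8660,-0.5000)  start (4,2)  tX=0.9584 tY=1.3600  stride 1/|dx|=1.1547 1/|dy|=2.0000
    cross x-line → (3,2), t=0.9584
    cross y-line → (3,1), t=1.3600
    cross x-line → (2,1), t=2.1131 (wall)
  → r_2 = 2.1131
beam 3: φ=-45°, α=255°
  d=(-0.2588,-0.9659)  start (4,2)  tX=3.2069 tY=0.7040  stride 1/|dx|=3.8637 1/|dy|=1.0353
    cross y-line → (4,1), t=0.7040
    cross y-line → (4,0), t=1.7393 (wall)
  → r_3 = 1.7393
beam 4: φ=0°, α=300°
  d=(0.5000,-0.8660)  start (4,2)  tX=0.3400 tY=0.7852  stride 1/|dx|=2.0000 1/|dy|=1.1547
    cross x-line → (5,2), t=0.3400 (wall)
  → r_4 = 0.3400
beam 5: φ=45°, α=345°
  d=(0.9659,-0.2588)  start (4,2)  tX=0.1760 tY=2.6273  stride 1/|dx|=1.0353 1/|dy|=3.8637
    cross x-line → (5,2), t=0.1760 (wall)
  → r_5 = 0.1760
beam 6: φ=90°, α=30°
  d=(0.8660,0.5000)  start (4,2)  tX=0.1963 tY=0.6400  stride 1/|dx|=1.1547 1/|dy|=2.0000
    cross x-line → (5,2), t=0.1963 (wall)
  → r_6 = 0.1963
beam 7: φ=135°, α=75°
  d=(0.2588,0.9659)  start (4,2)  tX=0.6568 tY=0.3313  stride 1/|dx|=3.8637 1/|dy|=1.0353
    cross y-line → (4,3), t=0.3313
    cross x-line → (5,3), t=0.6568 (wall)
  → r_7 = 0.6568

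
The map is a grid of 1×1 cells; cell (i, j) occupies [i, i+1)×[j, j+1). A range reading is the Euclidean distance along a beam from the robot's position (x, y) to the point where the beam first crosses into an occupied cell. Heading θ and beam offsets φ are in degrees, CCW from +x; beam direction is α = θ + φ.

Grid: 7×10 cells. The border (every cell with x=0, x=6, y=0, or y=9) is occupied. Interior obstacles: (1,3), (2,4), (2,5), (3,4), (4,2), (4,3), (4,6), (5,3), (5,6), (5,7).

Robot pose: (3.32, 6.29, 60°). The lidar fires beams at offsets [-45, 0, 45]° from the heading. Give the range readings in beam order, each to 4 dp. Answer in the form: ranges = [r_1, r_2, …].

beam 1: φ=-45°, α=15°
  cosα=0.9659 sinα=0.2588 | (3,6) | tMaxX 0.7040 tMaxY 2.7432 | tΔX 1.0353 tΔY 3.8637
    t=0.7040 [x] (4,6) — stop
  → r_1 = 0.7040
beam 2: φ=0°, α=60°
  cosα=0.5000 sinα=0.8660 | (3,6) | tMaxX 1.3600 tMaxY 0.8198 | tΔX 2.0000 tΔY 1.1547
    t=0.8198 [y] (3,7)
    t=1.3600 [x] (4,7)
    t=1.9745 [y] (4,8)
    t=3.1292 [y] (4,9) — stop
  → r_2 = 3.1292
beam 3: φ=45°, α=105°
  cosα=-0.2588 sinα=0.9659 | (3,6) | tMaxX 1.2364 tMaxY 0.7350 | tΔX 3.8637 tΔY 1.0353
    t=0.7350 [y] (3,7)
    t=1.2364 [x] (2,7)
    t=1.7703 [y] (2,8)
    t=2.8056 [y] (2,9) — stop
  → r_3 = 2.8056

ranges = [0.7040, 3.1292, 2.8056]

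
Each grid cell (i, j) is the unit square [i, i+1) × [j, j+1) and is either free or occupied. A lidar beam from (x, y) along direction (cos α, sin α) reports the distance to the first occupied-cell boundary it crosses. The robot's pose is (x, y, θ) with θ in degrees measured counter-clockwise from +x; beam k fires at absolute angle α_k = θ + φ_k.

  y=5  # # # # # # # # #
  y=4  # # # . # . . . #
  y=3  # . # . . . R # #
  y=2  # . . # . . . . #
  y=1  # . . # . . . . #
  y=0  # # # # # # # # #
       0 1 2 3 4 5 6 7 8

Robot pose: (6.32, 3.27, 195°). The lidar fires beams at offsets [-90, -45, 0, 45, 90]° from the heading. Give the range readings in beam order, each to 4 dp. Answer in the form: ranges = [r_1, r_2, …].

beam 1: φ=-90°, α=105°
  direction (-0.2588, 0.9659); cell (6,3); t to first gridline: x 1.2364, y 0.7558 (then +3.8637 / +1.0353)
    (6,4) via y @ 0.7558
    (5,4) via x @ 1.2364
    (5,5) via y @ 1.7910  # hit
  → r_1 = 1.7910
beam 2: φ=-45°, α=150°
  direction (-0.8660, 0.5000); cell (6,3); t to first gridline: x 0.3695, y 1.4600 (then +1.1547 / +2.0000)
    (5,3) via x @ 0.3695
    (5,4) via y @ 1.4600
    (4,4) via x @ 1.5242  # hit
  → r_2 = 1.5242
beam 3: φ=0°, α=195°
  direction (-0.9659, -0.2588); cell (6,3); t to first gridline: x 0.3313, y 1.0432 (then +1.0353 / +3.8637)
    (5,3) via x @ 0.3313
    (5,2) via y @ 1.0432
    (4,2) via x @ 1.3666
    (3,2) via x @ 2.4018  # hit
  → r_3 = 2.4018
beam 4: φ=45°, α=240°
  direction (-0.5000, -0.8660); cell (6,3); t to first gridline: x 0.6400, y 0.3118 (then +2.0000 / +1.1547)
    (6,2) via y @ 0.3118
    (5,2) via x @ 0.6400
    (5,1) via y @ 1.4665
    (5,0) via y @ 2.6212  # hit
  → r_4 = 2.6212
beam 5: φ=90°, α=285°
  direction (0.2588, -0.9659); cell (6,3); t to first gridline: x 2.6273, y 0.2795 (then +3.8637 / +1.0353)
    (6,2) via y @ 0.2795
    (6,1) via y @ 1.3148
    (6,0) via y @ 2.3501  # hit
  → r_5 = 2.3501

ranges = [1.7910, 1.5242, 2.4018, 2.6212, 2.3501]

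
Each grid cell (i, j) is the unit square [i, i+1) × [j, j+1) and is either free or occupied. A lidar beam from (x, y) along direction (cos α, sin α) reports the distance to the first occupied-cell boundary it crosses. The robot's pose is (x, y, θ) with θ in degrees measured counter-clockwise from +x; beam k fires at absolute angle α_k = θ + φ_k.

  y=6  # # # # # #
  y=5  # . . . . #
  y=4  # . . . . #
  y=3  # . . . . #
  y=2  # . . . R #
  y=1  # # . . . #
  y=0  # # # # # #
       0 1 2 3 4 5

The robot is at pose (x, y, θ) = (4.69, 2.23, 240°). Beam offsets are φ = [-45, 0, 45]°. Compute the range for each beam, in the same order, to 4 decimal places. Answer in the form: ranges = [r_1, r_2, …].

beam 1: φ=-45°, α=195°
  dir = (cos 195°, sin 195°) = (-0.9659, -0.2588); from cell (4,2)
  next x-line at t=0.7143, next y-line at t=0.8887; Δt_x=1.0353, Δt_y=3.8637
    x: enter (3,2) at t=0.7143
    y: enter (3,1) at t=0.8887
    x: enter (2,1) at t=1.7496
    x: enter (1,1) at t=2.7849 ← occupied
  → r_1 = 2.7849
beam 2: φ=0°, α=240°
  dir = (cos 240°, sin 240°) = (-0.5000, -0.8660); from cell (4,2)
  next x-line at t=1.3800, next y-line at t=0.2656; Δt_x=2.0000, Δt_y=1.1547
    y: enter (4,1) at t=0.2656
    x: enter (3,1) at t=1.3800
    y: enter (3,0) at t=1.4203 ← occupied
  → r_2 = 1.4203
beam 3: φ=45°, α=285°
  dir = (cos 285°, sin 285°) = (0.2588, -0.9659); from cell (4,2)
  next x-line at t=1.1977, next y-line at t=0.2381; Δt_x=3.8637, Δt_y=1.0353
    y: enter (4,1) at t=0.2381
    x: enter (5,1) at t=1.1977 ← occupied
  → r_3 = 1.1977

ranges = [2.7849, 1.4203, 1.1977]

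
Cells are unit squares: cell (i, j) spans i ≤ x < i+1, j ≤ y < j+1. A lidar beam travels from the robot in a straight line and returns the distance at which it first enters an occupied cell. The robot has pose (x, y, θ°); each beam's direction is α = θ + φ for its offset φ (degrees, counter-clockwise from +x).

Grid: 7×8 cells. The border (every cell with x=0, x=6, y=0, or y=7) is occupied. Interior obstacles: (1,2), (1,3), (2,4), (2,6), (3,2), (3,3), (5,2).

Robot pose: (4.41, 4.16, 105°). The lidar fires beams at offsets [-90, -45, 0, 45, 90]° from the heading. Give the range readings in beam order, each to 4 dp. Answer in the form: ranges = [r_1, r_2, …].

beam 1: φ=-90°, α=15°
  d=(0.9659,0.2588)  start (4,4)  tX=0.6108 tY=3.2455  stride 1/|dx|=1.0353 1/|dy|=3.8637
    cross x-line → (5,4), t=0.6108
    cross x-line → (6,4), t=1.6461 (wall)
  → r_1 = 1.6461
beam 2: φ=-45°, α=60°
  d=(0.5000,0.8660)  start (4,4)  tX=1.1800 tY=0.9699  stride 1/|dx|=2.0000 1/|dy|=1.1547
    cross y-line → (4,5), t=0.9699
    cross x-line → (5,5), t=1.1800
    cross y-line → (5,6), t=2.1246
    cross x-line → (6,6), t=3.1800 (wall)
  → r_2 = 3.1800
beam 3: φ=0°, α=105°
  d=(-0.2588,0.9659)  start (4,4)  tX=1.5841 tY=0.8696  stride 1/|dx|=3.8637 1/|dy|=1.0353
    cross y-line → (4,5), t=0.8696
    cross x-line → (3,5), t=1.5841
    cross y-line → (3,6), t=1.9049
    cross y-line → (3,7), t=2.9402 (wall)
  → r_3 = 2.9402
beam 4: φ=45°, α=150°
  d=(-0.8660,0.5000)  start (4,4)  tX=0.4734 tY=1.6800  stride 1/|dx|=1.1547 1/|dy|=2.0000
    cross x-line → (3,4), t=0.4734
    cross x-line → (2,4), t=1.6281 (wall)
  → r_4 = 1.6281
beam 5: φ=90°, α=195°
  d=(-0.9659,-0.2588)  start (4,4)  tX=0.4245 tY=0.6182  stride 1/|dx|=1.0353 1/|dy|=3.8637
    cross x-line → (3,4), t=0.4245
    cross y-line → (3,3), t=0.6182 (wall)
  → r_5 = 0.6182

ranges = [1.6461, 3.1800, 2.9402, 1.6281, 0.6182]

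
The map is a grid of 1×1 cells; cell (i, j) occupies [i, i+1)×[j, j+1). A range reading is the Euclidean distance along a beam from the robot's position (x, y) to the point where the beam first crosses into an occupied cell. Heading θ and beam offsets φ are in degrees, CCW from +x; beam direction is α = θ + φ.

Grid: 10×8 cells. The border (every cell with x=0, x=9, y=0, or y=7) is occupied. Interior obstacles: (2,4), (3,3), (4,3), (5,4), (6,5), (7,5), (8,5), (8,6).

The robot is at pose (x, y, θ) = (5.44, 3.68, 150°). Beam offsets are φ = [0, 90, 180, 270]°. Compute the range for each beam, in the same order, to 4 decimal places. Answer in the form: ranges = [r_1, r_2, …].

beam 1: φ=0°, α=150°
  d=(-0.8660,0.5000)  start (5,3)  tX=0.5081 tY=0.6400  stride 1/|dx|=1.1547 1/|dy|=2.0000
    cross x-line → (4,3), t=0.5081 (wall)
  → r_1 = 0.5081
beam 2: φ=90°, α=240°
  d=(-0.5000,-0.8660)  start (5,3)  tX=0.8800 tY=0.7852  stride 1/|dx|=2.0000 1/|dy|=1.1547
    cross y-line → (5,2), t=0.7852
    cross x-line → (4,2), t=0.8800
    cross y-line → (4,1), t=1.9399
    cross x-line → (3,1), t=2.8800
    cross y-line → (3,0), t=3.0946 (wall)
  → r_2 = 3.0946
beam 3: φ=180°, α=330°
  d=(0.8660,-0.5000)  start (5,3)  tX=0.6466 tY=1.3600  stride 1/|dx|=1.1547 1/|dy|=2.0000
    cross x-line → (6,3), t=0.6466
    cross y-line → (6,2), t=1.3600
    cross x-line → (7,2), t=1.8013
    cross x-line → (8,2), t=2.9560
    cross y-line → (8,1), t=3.3600
    cross x-line → (9,1), t=4.1107 (wall)
  → r_3 = 4.1107
beam 4: φ=270°, α=60°
  d=(0.5000,0.8660)  start (5,3)  tX=1.1200 tY=0.3695  stride 1/|dx|=2.0000 1/|dy|=1.1547
    cross y-line → (5,4), t=0.3695 (wall)
  → r_4 = 0.3695

ranges = [0.5081, 3.0946, 4.1107, 0.3695]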